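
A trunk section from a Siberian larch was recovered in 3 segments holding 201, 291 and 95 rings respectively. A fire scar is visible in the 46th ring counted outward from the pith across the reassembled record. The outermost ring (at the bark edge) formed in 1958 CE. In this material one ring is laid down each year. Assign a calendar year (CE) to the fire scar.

1417 CE

Total rings = 201 + 291 + 95 = 587.
The fire scar sits at ring 46 from the pith, so 587 − 46 = 541 rings formed after it.
The ring at the bark edge is 1958 CE, so the fire scar dates to 1958 − 541 = 1417 CE.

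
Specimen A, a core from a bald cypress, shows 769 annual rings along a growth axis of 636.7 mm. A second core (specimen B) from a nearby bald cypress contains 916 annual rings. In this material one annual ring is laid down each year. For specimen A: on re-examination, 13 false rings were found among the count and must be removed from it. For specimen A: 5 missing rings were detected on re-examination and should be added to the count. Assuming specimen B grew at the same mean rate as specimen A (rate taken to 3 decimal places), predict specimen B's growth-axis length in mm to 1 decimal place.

Specimen A: after corrections the count is 769 − 13 + 5 = 761 annual rings.
A: 636.7 mm over 761 years gives 636.7 / 761 ≈ 0.837 mm per year.
Length of B = 0.837 × 916 = 766.7 mm.

766.7 mm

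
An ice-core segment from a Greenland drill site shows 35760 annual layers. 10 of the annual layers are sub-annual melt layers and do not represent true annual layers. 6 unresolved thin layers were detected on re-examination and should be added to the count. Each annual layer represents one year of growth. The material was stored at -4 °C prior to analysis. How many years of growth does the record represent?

35756 years

Adjusted count: 35760 − 10 + 6 = 35756 annual layers.
One annual layer per year makes the duration 35756 years.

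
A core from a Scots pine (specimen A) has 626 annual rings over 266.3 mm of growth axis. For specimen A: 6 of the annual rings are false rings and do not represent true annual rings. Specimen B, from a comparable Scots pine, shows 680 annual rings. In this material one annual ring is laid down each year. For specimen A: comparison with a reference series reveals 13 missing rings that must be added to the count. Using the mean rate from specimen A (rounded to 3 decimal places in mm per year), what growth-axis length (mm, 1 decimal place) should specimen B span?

286.3 mm

Specimen A: true annual ring count = 626 − 6 + 13 = 633.
A: 266.3 mm over 633 years gives 266.3 / 633 ≈ 0.421 mm/yr.
B's length ≈ 0.421 × 680 = 286.3 mm.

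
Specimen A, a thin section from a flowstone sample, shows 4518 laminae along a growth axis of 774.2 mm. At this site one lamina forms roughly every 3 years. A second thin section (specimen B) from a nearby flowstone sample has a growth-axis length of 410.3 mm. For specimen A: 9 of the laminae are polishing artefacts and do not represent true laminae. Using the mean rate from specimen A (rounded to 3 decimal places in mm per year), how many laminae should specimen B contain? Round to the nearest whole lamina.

2399 laminae

Specimen A: after corrections the count is 4518 − 9 = 4509 laminae.
Specimen A: multiplying by 3 years per lamina: 4509 × 3 = 13527 years.
A: 774.2 mm over 13527 years gives 774.2 / 13527 ≈ 0.057 mm/yr.
B spans 410.3 / 0.057 = 7198.25 years; at 3 years per lamina that is 7198.25 / 3 ≈ 2399 laminae.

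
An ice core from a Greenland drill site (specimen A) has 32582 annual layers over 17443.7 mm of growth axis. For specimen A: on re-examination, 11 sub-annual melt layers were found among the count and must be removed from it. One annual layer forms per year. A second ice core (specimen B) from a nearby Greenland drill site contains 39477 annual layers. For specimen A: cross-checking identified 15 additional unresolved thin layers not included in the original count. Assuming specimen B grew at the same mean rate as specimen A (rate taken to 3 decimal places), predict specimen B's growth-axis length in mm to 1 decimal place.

Specimen A: after corrections the count is 32582 − 11 + 15 = 32586 annual layers.
A: Mean rate = 17443.7 mm / 32586 years ≈ 0.535 mm per year.
For B, 0.535 mm/year × 39477 years = 21120.2 mm.

21120.2 mm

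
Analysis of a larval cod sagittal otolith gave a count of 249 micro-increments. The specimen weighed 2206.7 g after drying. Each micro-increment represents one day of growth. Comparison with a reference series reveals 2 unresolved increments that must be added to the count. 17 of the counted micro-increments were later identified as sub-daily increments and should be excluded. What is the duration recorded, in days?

234 days

Correcting the raw count gives 249 − 17 + 2 = 234 true micro-increments.
At one micro-increment per day, that is 234 days.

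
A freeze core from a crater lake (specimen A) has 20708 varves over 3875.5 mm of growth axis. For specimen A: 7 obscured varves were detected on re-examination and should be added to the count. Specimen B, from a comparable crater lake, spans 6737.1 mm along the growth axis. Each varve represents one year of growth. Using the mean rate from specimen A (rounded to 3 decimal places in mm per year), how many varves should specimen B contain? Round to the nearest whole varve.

Specimen A: correcting the raw count gives 20708 + 7 = 20715 true varves.
A: 3875.5 mm over 20715 years gives 3875.5 / 20715 ≈ 0.187 mm per year.
B spans 6737.1 / 0.187 = 36027.27 years ≈ 36027 varves.

36027 varves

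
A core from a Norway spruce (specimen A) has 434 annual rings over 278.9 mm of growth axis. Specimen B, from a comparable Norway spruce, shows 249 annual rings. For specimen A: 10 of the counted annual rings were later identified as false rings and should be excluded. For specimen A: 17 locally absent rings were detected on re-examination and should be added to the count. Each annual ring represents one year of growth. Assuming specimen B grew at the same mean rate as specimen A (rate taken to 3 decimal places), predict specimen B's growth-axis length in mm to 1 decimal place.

Specimen A: after corrections the count is 434 − 10 + 17 = 441 annual rings.
A: Mean rate = 278.9 mm / 441 years ≈ 0.632 mm per year.
For B, 0.632 mm/year × 249 years = 157.4 mm.

157.4 mm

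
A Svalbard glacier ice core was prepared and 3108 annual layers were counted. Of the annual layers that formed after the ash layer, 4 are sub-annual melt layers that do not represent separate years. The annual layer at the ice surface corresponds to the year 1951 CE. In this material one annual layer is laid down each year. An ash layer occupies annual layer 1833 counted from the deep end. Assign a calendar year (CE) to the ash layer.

680 CE

The ash layer sits at annual layer 1833 from the deep end, so 3108 − 1833 = 1275 annual layers formed after it.
Removing the 4 false annual layers leaves 1275 − 4 = 1271 true annual layers beyond the ash layer.
Counting back 1271 years from 1951 CE places the ash layer in 1951 − 1271 = 680 CE.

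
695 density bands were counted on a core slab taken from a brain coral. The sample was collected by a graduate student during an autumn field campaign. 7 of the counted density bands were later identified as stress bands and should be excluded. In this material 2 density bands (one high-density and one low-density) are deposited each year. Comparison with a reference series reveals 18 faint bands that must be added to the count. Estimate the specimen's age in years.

Correcting the raw count gives 695 − 7 + 18 = 706 true density bands.
Dividing by 2 density bands per year: 706 / 2 = 353 years.

353 yr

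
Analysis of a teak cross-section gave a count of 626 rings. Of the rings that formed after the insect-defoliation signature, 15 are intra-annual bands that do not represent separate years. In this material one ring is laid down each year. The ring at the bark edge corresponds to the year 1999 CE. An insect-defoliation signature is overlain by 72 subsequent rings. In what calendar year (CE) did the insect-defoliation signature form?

1942 CE

72 rings post-date the insect-defoliation signature.
72 − 15 false = 57 true rings after the insect-defoliation signature.
1999 − 57 = 1942 CE.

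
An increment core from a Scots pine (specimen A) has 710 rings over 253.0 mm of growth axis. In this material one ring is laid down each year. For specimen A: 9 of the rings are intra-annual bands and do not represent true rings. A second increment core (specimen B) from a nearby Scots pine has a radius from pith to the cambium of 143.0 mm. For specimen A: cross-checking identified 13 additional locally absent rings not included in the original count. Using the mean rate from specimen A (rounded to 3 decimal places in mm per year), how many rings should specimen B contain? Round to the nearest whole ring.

404 rings

Specimen A: after corrections the count is 710 − 9 + 13 = 714 rings.
A: Mean rate = 253.0 mm / 714 years ≈ 0.354 mm/yr.
Specimen B: 143.0 mm / 0.354 mm per year = 403.95 years ≈ 404 rings.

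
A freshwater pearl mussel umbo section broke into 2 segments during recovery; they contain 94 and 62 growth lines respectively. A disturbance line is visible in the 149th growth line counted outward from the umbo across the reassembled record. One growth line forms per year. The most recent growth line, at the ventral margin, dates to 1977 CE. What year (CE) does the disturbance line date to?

1970 CE

Total growth lines = 94 + 62 = 156.
Between growth line 149 and the ventral margin there are 156 − 149 = 7 growth lines.
The growth line at the ventral margin is 1977 CE, so the disturbance line dates to 1977 − 7 = 1970 CE.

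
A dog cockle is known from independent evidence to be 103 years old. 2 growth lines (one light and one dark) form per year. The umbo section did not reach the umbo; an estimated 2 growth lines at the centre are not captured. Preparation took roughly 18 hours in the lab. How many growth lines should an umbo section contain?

Expected growth lines: 103 × 2 = 206.
Subtracting the 2 growth lines not captured gives 206 − 2 = 204 growth lines in the record.

204 growth lines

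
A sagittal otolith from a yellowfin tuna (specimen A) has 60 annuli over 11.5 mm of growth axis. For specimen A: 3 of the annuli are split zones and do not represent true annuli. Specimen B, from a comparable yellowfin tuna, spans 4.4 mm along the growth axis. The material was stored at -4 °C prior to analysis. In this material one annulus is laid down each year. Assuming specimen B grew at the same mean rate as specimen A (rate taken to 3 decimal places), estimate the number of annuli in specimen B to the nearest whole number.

22 annuli

Specimen A: true annulus count = 60 − 3 = 57.
A: 11.5 mm over 57 years gives 11.5 / 57 ≈ 0.202 mm/year.
Specimen B: 4.4 mm / 0.202 mm per year = 21.78 years ≈ 22 annuli.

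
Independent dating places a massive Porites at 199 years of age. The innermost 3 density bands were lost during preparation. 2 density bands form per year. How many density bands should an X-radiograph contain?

395 density bands

Expected density bands: 199 × 2 = 398.
Subtracting the 3 density bands not captured gives 398 − 3 = 395 density bands in the record.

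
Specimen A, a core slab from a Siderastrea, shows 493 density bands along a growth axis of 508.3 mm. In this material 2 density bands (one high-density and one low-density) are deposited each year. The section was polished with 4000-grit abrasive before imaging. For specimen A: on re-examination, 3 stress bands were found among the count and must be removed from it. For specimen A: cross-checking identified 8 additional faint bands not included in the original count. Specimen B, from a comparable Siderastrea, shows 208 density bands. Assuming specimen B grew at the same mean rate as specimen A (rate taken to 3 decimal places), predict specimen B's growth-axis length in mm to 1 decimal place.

212.3 mm

Specimen A: true density band count = 493 − 3 + 8 = 498.
Specimen A: 498 density bands at 2 per year is 498 / 2 = 249 years.
A: 508.3 mm over 249 years gives 508.3 / 249 ≈ 2.041 mm/yr.
Specimen B: 208 density bands at 2 per year is 208 / 2 = 104 years. Length of B = 2.041 × 104 = 212.3 mm.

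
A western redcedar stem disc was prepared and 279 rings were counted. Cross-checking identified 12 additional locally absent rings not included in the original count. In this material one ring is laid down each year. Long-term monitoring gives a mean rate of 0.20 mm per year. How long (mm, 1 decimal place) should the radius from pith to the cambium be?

58.2 mm

True ring count = 279 + 12 = 291.
Predicted length = 0.20 mm/year × 291 years = 58.2 mm.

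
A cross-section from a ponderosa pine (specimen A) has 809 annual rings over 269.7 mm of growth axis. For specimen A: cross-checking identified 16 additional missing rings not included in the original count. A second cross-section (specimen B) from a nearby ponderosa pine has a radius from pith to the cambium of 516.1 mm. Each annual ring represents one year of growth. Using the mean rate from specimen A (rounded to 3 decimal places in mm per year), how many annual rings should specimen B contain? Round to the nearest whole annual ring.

Specimen A: true annual ring count = 809 + 16 = 825.
A: Extension rate ≈ 269.7 / 825 = 0.327 mm/yr.
B spans 516.1 / 0.327 = 1578.29 years ≈ 1578 annual rings.

1578 annual rings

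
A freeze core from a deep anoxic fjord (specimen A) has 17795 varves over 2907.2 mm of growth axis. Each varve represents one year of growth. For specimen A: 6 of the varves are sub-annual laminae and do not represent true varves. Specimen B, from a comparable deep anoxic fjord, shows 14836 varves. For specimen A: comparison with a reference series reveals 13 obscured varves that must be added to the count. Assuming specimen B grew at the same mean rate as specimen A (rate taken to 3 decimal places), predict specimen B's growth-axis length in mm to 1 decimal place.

2418.3 mm

Specimen A: correcting the raw count gives 17795 − 6 + 13 = 17802 true varves.
A: Mean rate = 2907.2 mm / 17802 years ≈ 0.163 mm/year.
Length of B = 0.163 × 14836 = 2418.3 mm.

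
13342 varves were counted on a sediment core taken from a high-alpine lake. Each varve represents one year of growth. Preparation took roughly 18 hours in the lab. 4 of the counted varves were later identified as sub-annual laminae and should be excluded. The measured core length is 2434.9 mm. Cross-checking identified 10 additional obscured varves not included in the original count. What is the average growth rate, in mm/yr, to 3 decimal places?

0.182 mm/yr

True varve count = 13342 − 4 + 10 = 13348.
Extension rate ≈ 2434.9 / 13348 = 0.182 mm/yr.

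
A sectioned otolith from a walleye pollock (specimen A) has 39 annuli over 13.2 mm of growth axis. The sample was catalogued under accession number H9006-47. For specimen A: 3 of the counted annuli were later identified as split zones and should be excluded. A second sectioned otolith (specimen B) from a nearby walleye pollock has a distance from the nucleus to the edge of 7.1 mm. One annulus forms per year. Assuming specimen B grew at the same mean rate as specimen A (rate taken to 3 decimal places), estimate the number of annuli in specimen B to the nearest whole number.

19 annuli

Specimen A: correcting the raw count gives 39 − 3 = 36 true annuli.
A: Extension rate ≈ 13.2 / 36 = 0.367 mm/year.
B spans 7.1 / 0.367 = 19.35 years ≈ 19 annuli.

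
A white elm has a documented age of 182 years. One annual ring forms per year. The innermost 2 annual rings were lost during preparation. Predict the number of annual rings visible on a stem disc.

One annual ring per year gives 182 annual rings over 182 years.
Less the 2 uncaptured annual rings: 182 − 2 = 180.

180 annual rings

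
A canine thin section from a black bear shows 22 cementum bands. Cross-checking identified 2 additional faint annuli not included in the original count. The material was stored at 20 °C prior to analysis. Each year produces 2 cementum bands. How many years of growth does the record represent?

12 years

True cementum band count = 22 + 2 = 24.
Dividing by 2 cementum bands per year: 24 / 2 = 12 years.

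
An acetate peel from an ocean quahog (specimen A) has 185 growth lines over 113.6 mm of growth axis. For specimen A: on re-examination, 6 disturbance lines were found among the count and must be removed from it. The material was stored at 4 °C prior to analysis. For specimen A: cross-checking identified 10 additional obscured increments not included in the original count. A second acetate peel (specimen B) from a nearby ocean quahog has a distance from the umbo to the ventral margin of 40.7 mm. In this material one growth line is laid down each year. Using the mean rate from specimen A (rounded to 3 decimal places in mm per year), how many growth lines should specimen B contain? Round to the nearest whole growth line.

68 growth lines

Specimen A: after corrections the count is 185 − 6 + 10 = 189 growth lines.
A: 113.6 mm over 189 years gives 113.6 / 189 ≈ 0.601 mm/year.
Specimen B: 40.7 mm / 0.601 mm per year = 67.72 years ≈ 68 growth lines.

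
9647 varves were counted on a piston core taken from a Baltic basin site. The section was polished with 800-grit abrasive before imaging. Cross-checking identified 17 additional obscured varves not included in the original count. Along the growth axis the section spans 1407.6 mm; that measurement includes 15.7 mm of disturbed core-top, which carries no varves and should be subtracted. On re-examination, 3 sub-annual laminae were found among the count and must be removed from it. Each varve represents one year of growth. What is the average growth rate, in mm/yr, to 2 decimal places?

True varve count = 9647 − 3 + 17 = 9661.
Net length = 1407.6 − 15.7 = 1391.9 mm.
1391.9 mm over 9661 years gives 1391.9 / 9661 ≈ 0.14 mm/yr.

0.14 mm/yr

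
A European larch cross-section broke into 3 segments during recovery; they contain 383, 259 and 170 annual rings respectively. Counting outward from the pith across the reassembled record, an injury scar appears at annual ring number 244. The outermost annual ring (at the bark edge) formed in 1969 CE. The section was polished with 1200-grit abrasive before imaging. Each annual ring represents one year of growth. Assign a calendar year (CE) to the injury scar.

Total annual rings = 383 + 259 + 170 = 812.
Between annual ring 244 and the bark edge there are 812 − 244 = 568 annual rings.
1969 − 568 = 1401 CE.

1401 CE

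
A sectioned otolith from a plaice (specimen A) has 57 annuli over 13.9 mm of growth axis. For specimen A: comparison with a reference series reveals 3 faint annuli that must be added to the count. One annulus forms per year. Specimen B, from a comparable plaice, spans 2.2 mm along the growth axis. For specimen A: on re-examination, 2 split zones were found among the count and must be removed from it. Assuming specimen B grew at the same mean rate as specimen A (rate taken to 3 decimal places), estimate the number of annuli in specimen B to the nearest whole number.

Specimen A: adjusted count: 57 − 2 + 3 = 58 annuli.
A: 13.9 mm over 58 years gives 13.9 / 58 ≈ 0.240 mm/yr.
Specimen B: 2.2 mm / 0.240 mm per year = 9.17 years ≈ 9 annuli.

9 annuli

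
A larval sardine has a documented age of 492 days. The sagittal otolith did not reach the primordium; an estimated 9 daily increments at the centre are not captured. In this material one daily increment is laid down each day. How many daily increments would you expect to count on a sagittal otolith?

483 daily increments

One daily increment per day gives 492 daily increments over 492 days.
492 − 9 missed = 483 daily increments expected in the prepared section.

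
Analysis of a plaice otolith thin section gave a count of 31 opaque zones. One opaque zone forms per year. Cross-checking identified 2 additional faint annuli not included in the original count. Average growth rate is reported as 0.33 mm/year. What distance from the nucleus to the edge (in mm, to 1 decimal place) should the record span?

Adjusted count: 31 + 2 = 33 opaque zones.
Length ≈ 0.33 × 33 = 10.9 mm.

10.9 mm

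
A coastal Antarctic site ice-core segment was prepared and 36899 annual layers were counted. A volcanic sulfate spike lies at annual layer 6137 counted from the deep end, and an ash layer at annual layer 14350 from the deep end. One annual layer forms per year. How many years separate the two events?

8213 yr

14350 − 6137 = 8213 annual layers lie between the two events.
At one annual layer per year, 8213 years elapsed between them.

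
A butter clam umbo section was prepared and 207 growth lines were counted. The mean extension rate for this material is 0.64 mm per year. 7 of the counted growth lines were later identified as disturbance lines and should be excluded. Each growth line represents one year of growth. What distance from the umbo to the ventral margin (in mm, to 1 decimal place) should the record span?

128.0 mm

True growth line count = 207 − 7 = 200.
Predicted length = 0.64 mm/year × 200 years = 128.0 mm.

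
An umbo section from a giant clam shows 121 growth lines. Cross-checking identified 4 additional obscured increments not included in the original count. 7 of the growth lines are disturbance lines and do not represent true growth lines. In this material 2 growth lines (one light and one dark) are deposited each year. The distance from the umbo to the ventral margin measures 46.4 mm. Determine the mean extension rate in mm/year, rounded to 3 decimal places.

Correcting the raw count gives 121 − 7 + 4 = 118 true growth lines.
Dividing by 2 growth lines per year: 118 / 2 = 59 years.
Extension rate ≈ 46.4 / 59 = 0.786 mm/year.

0.786 mm/year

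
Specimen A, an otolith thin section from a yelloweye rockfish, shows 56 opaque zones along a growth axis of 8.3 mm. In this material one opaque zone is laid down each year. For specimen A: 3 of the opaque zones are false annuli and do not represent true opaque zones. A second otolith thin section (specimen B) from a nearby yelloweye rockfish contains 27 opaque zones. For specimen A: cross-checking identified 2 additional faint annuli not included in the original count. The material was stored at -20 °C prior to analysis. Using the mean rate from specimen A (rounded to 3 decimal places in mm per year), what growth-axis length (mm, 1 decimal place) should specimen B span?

4.1 mm

Specimen A: true opaque zone count = 56 − 3 + 2 = 55.
A: Extension rate ≈ 8.3 / 55 = 0.151 mm/year.
Length of B = 0.151 × 27 = 4.1 mm.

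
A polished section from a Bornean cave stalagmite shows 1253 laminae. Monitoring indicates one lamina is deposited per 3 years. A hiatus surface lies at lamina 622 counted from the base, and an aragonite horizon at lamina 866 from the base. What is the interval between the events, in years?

732 years

866 − 622 = 244 laminae lie between the two events.
At 3 years per lamina, 244 × 3 = 732 years.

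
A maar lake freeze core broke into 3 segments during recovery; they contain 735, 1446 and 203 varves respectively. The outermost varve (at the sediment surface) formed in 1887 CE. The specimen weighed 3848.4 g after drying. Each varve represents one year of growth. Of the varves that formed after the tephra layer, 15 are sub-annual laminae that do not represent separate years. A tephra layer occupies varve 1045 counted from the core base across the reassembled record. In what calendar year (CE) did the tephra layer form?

Total varves = 735 + 1446 + 203 = 2384.
Between varve 1045 and the sediment surface there are 2384 − 1045 = 1339 varves.
1339 − 15 false = 1324 true varves after the tephra layer.
Counting back 1324 years from 1887 CE places the tephra layer in 1887 − 1324 = 563 CE.

563 CE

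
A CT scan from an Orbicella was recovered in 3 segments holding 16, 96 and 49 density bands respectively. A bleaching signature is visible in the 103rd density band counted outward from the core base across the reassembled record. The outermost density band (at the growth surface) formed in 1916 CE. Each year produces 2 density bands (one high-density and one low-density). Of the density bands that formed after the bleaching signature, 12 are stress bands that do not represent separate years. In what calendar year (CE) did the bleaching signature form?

Total density bands = 16 + 96 + 49 = 161.
The bleaching signature sits at density band 103 from the core base, so 161 − 103 = 58 density bands formed after it.
58 − 12 false = 46 true density bands after the bleaching signature.
Dividing by 2 density bands per year: 46 / 2 = 23 years.
Counting back 23 years from 1916 CE places the bleaching signature in 1916 − 23 = 1893 CE.

1893 CE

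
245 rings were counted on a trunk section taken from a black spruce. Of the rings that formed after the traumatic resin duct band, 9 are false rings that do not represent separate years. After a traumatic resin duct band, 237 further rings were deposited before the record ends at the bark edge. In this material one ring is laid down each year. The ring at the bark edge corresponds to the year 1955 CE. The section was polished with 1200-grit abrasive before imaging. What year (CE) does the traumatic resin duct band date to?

There are 237 rings younger than the traumatic resin duct band.
Excluding 9 false rings: 237 − 9 = 228.
The ring at the bark edge is 1955 CE, so the traumatic resin duct band dates to 1955 − 228 = 1727 CE.

1727 CE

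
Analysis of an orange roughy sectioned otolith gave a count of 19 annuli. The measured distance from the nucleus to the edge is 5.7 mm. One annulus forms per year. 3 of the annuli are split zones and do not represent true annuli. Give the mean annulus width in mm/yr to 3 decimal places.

0.356 mm/yr

True annulus count = 19 − 3 = 16.
5.7 mm over 16 years gives 5.7 / 16 ≈ 0.356 mm/yr.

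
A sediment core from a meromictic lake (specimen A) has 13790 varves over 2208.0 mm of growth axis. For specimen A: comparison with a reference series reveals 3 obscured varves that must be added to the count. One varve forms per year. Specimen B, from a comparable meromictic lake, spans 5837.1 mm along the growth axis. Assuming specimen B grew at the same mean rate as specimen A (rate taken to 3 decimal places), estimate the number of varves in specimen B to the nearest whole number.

Specimen A: after corrections the count is 13790 + 3 = 13793 varves.
A: 2208.0 mm over 13793 years gives 2208.0 / 13793 ≈ 0.160 mm per year.
B spans 5837.1 / 0.160 = 36481.88 years ≈ 36482 varves.

36482 varves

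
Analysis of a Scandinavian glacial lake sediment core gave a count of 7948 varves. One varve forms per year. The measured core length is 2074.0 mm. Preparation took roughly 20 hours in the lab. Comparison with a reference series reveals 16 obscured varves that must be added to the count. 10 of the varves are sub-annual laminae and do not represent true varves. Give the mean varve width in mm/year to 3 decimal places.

Adjusted count: 7948 − 10 + 16 = 7954 varves.
2074.0 mm over 7954 years gives 2074.0 / 7954 ≈ 0.261 mm/year.

0.261 mm/year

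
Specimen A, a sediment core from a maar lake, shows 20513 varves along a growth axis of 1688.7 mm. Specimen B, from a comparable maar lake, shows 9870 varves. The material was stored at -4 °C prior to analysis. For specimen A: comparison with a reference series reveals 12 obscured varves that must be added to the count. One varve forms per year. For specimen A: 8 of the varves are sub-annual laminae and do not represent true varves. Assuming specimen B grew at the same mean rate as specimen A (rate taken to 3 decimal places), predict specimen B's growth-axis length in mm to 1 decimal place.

809.3 mm

Specimen A: after corrections the count is 20513 − 8 + 12 = 20517 varves.
A: 1688.7 mm over 20517 years gives 1688.7 / 20517 ≈ 0.082 mm/yr.
Length of B = 0.082 × 9870 = 809.3 mm.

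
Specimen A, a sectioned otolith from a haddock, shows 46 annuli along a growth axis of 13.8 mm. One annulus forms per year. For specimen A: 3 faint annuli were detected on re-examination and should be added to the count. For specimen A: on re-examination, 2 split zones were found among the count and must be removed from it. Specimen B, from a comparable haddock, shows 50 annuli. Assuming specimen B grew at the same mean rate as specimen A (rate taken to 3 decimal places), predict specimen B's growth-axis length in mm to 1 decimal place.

14.7 mm

Specimen A: correcting the raw count gives 46 − 2 + 3 = 47 true annuli.
A: 13.8 mm over 47 years gives 13.8 / 47 ≈ 0.294 mm/yr.
B's length ≈ 0.294 × 50 = 14.7 mm.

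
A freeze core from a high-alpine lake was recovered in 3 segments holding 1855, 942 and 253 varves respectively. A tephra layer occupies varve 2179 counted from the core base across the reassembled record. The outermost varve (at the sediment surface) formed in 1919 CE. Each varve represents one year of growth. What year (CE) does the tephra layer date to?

1048 CE

Total varves = 1855 + 942 + 253 = 3050.
3050 − 2179 = 871 varves lie beyond the tephra layer toward the sediment surface.
The varve at the sediment surface is 1919 CE, so the tephra layer dates to 1919 − 871 = 1048 CE.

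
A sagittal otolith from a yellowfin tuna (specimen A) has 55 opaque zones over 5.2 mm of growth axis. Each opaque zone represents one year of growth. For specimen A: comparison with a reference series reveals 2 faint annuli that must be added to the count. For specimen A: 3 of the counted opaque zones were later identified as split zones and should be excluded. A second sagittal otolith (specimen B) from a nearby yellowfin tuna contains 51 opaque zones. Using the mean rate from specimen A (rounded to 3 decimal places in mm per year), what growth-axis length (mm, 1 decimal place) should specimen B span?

Specimen A: after corrections the count is 55 − 3 + 2 = 54 opaque zones.
A: 5.2 mm over 54 years gives 5.2 / 54 ≈ 0.096 mm/yr.
Length of B = 0.096 × 51 = 4.9 mm.

4.9 mm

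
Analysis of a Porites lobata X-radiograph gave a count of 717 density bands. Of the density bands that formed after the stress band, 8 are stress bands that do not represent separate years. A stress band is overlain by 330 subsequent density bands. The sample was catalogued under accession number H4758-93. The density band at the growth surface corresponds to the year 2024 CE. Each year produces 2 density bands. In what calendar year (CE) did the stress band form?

1863 CE

There are 330 density bands younger than the stress band.
330 − 8 false = 322 true density bands after the stress band.
With 2 density bands per year, 322 / 2 = 161 years.
The density band at the growth surface is 2024 CE, so the stress band dates to 2024 − 161 = 1863 CE.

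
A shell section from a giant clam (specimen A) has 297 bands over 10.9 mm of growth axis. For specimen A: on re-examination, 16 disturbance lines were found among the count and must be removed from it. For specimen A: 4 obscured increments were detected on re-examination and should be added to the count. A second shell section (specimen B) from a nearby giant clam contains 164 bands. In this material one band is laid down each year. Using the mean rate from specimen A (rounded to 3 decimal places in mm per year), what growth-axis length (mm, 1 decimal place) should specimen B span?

6.2 mm

Specimen A: correcting the raw count gives 297 − 16 + 4 = 285 true bands.
A: Extension rate ≈ 10.9 / 285 = 0.038 mm/yr.
For B, 0.038 mm/year × 164 years = 6.2 mm.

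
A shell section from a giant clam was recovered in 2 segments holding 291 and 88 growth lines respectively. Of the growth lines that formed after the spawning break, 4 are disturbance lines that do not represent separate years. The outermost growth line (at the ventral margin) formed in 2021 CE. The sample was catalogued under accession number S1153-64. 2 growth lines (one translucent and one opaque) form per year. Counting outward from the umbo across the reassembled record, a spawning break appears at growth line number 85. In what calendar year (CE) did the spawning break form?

1876 CE

Total growth lines = 291 + 88 = 379.
Between growth line 85 and the ventral margin there are 379 − 85 = 294 growth lines.
Excluding 4 false growth lines: 294 − 4 = 290.
Dividing by 2 growth lines per year: 290 / 2 = 145 years.
2021 − 145 = 1876 CE.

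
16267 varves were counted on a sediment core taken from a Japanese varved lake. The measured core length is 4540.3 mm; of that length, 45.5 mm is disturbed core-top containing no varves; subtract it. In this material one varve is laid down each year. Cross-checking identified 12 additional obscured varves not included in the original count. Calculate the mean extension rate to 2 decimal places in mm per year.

Correcting the raw count gives 16267 + 12 = 16279 true varves.
Removing the 45.5 mm offcut leaves 4540.3 − 45.5 = 4494.8 mm.
Mean rate = 4494.8 mm / 16279 years ≈ 0.28 mm per year.

0.28 mm per year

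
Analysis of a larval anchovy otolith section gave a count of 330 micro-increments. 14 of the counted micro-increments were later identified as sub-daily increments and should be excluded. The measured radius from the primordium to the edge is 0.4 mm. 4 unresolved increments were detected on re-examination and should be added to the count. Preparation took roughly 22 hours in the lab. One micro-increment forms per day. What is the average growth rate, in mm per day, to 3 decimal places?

0.001 mm per day

After corrections the count is 330 − 14 + 4 = 320 micro-increments.
0.4 mm over 320 days gives 0.4 / 320 ≈ 0.001 mm per day.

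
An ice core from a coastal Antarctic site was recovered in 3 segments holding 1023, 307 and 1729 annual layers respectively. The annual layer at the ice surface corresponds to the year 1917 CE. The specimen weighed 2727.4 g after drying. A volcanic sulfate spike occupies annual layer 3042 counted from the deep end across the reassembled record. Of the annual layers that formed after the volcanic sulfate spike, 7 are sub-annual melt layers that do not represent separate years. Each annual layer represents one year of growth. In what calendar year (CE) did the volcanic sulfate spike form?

1907 CE

Total annual layers = 1023 + 307 + 1729 = 3059.
Between annual layer 3042 and the ice surface there are 3059 − 3042 = 17 annual layers.
Excluding 7 false annual layers: 17 − 7 = 10.
The annual layer at the ice surface is 1917 CE, so the volcanic sulfate spike dates to 1917 − 10 = 1907 CE.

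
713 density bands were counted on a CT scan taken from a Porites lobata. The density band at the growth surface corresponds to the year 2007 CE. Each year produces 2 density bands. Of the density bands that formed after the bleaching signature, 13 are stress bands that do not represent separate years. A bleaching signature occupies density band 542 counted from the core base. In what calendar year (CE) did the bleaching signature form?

713 − 542 = 171 density bands lie beyond the bleaching signature toward the growth surface.
171 − 13 false = 158 true density bands after the bleaching signature.
158 density bands at 2 per year is 158 / 2 = 79 years.
2007 − 79 = 1928 CE.

1928 CE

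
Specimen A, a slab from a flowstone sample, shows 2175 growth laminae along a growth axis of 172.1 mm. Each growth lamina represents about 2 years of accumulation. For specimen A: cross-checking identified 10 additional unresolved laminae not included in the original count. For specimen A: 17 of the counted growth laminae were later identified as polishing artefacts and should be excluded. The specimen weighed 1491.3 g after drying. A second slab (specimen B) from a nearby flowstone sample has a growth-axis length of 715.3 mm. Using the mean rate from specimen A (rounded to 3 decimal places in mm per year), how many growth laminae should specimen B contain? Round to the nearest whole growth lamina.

Specimen A: adjusted count: 2175 − 17 + 10 = 2168 growth laminae.
Specimen A: 2168 growth laminae at 2 years each span 2168 × 2 = 4336 years.
A: 172.1 mm over 4336 years gives 172.1 / 4336 ≈ 0.040 mm/year.
For B, 715.3 / 0.040 = 17882.50 years; at 2 years per growth lamina that is 17882.50 / 2 ≈ 8941 growth laminae.

8941 growth laminae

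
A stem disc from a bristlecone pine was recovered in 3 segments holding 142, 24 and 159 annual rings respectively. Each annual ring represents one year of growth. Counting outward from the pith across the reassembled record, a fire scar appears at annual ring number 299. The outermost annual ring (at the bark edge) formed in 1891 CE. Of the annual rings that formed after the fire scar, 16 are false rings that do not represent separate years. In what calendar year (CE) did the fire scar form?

Total annual rings = 142 + 24 + 159 = 325.
325 − 299 = 26 annual rings lie beyond the fire scar toward the bark edge.
Removing the 16 false annual rings leaves 26 − 16 = 10 true annual rings beyond the fire scar.
The annual ring at the bark edge is 1891 CE, so the fire scar dates to 1891 − 10 = 1881 CE.

1881 CE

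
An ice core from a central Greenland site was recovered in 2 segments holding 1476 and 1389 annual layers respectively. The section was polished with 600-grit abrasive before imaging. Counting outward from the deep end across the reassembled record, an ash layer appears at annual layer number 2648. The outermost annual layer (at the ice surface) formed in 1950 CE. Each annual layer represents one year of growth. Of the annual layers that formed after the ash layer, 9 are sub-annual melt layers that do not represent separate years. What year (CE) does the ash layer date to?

1742 CE

Total annual layers = 1476 + 1389 = 2865.
Between annual layer 2648 and the ice surface there are 2865 − 2648 = 217 annual layers.
Removing the 9 false annual layers leaves 217 − 9 = 208 true annual layers beyond the ash layer.
Counting back 208 years from 1950 CE places the ash layer in 1950 − 208 = 1742 CE.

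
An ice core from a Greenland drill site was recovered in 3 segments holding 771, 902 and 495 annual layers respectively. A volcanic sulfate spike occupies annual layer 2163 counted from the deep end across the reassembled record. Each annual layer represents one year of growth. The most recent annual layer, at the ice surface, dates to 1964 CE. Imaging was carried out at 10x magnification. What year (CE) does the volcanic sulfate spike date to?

1959 CE

Total annual layers = 771 + 902 + 495 = 2168.
Between annual layer 2163 and the ice surface there are 2168 − 2163 = 5 annual layers.
The annual layer at the ice surface is 1964 CE, so the volcanic sulfate spike dates to 1964 − 5 = 1959 CE.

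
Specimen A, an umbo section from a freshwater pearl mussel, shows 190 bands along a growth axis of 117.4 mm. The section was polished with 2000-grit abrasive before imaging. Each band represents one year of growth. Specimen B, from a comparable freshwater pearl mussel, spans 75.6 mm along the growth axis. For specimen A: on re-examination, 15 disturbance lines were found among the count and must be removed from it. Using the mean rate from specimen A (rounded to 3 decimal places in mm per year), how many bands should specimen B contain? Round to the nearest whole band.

Specimen A: true band count = 190 − 15 = 175.
A: Mean rate = 117.4 mm / 175 years ≈ 0.671 mm/year.
B spans 75.6 / 0.671 = 112.67 years ≈ 113 bands.

113 bands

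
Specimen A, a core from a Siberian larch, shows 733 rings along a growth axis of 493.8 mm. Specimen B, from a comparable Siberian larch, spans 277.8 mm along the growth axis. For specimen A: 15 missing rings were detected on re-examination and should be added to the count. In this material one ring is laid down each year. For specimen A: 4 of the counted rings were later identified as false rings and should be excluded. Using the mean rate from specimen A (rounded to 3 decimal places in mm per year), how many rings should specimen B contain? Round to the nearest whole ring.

Specimen A: true ring count = 733 − 4 + 15 = 744.
A: Mean rate = 493.8 mm / 744 years ≈ 0.664 mm per year.
For B, 277.8 / 0.664 = 418.37 years ≈ 418 rings.

418 rings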